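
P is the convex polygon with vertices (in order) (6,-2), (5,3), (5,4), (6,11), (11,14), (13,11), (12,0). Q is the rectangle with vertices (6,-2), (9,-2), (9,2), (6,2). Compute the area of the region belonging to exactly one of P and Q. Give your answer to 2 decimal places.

|P| = 95, |Q| = 12, |P∩Q| = 10.5.
|P △ Q| = |P| + |Q| − 2·|P∩Q| = 95 + 12 − 21 = 86.00.

86.00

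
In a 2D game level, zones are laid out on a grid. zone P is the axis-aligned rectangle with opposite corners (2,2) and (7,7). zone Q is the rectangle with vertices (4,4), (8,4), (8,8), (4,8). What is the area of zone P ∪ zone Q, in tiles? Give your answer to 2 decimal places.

32.00

By inclusion–exclusion:
Individual areas: |zone P| = 25, |zone Q| = 16.
|zone P∩zone Q|: x∈[4,7], y∈[4,7] → 3·3 = 9.
|zone P ∪ zone Q| = 41 − 9 = 32.00.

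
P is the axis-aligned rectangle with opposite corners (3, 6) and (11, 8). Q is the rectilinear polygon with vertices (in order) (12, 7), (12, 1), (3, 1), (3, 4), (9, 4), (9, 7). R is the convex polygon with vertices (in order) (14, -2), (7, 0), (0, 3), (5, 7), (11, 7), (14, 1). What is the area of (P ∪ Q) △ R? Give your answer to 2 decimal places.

47.44

|P ∪ Q| = 50.
|(P ∪ Q) ∩ R| = 39.0298.
|(P ∪ Q) △ R| = 50 + 75.5 − 78.0595 = 47.44.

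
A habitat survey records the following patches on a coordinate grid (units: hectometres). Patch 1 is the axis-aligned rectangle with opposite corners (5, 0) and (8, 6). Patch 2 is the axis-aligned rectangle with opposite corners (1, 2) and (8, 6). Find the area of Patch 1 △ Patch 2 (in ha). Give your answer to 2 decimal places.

22.00

|Patch 1∩Patch 2|: x∈[5,8], y∈[2,6] → 3·4 = 12.
|Patch 1 △ Patch 2| = |Patch 1| + |Patch 2| − 2·|Patch 1∩Patch 2| = 18 + 28 − 24 = 22.00.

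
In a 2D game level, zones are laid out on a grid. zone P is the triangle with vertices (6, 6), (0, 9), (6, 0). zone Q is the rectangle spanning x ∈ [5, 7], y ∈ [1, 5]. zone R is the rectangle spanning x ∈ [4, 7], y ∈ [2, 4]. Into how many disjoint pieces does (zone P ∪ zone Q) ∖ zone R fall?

(zone P ∪ zone Q) ∖ zone R splits into 2 disjoint pieces (area 14, area 2.4167).

2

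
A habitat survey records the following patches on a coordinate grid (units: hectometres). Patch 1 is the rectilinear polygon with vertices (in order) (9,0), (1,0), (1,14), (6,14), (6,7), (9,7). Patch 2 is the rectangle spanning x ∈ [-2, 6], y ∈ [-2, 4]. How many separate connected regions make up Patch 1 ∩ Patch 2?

Patch 1 ∩ Patch 2 is a single connected region.

1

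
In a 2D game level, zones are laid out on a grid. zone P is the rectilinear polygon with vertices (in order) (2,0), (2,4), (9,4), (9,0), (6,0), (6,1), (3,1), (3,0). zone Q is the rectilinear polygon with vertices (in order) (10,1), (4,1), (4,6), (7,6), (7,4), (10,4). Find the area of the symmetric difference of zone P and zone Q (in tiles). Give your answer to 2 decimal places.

|zone P| = 25, |zone Q| = 24, |zone P∩zone Q| = 15.
|zone P △ zone Q| = |zone P| + |zone Q| − 2·|zone P∩zone Q| = 25 + 24 − 30 = 19.00.

19.00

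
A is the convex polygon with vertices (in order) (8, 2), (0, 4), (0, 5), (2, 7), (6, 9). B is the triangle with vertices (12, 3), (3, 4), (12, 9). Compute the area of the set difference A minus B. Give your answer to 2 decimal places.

25.17

|A| = 31, |A∩B| = 5.8269.
|A ∖ B| = |A| − |A∩B| = 31 − 5.8269 = 25.17.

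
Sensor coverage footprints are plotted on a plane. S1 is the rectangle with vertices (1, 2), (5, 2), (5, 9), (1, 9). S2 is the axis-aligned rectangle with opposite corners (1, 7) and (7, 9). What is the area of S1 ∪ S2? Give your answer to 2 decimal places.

32.00

By inclusion–exclusion:
Individual areas: |S1| = 28, |S2| = 12.
|S1∩S2|: x∈[1,5], y∈[7,9] → 4·2 = 8.
|S1 ∪ S2| = 40 − 8 = 32.00.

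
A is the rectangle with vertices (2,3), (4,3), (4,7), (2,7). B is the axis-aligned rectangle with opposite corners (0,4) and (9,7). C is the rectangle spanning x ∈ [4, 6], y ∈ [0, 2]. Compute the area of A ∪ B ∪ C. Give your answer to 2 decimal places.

33.00

By inclusion–exclusion:
Individual areas: |A| = 8, |B| = 27, |C| = 4.
|A∩B|: x∈[2,4], y∈[4,7] → 2·3 = 6.
|A∩C| = 0 (no overlap).
|B∩C| = 0 (no overlap).
|A∩B∩C| = 0.
|A ∪ B ∪ C| = 39 − 6 + 0 = 33.00.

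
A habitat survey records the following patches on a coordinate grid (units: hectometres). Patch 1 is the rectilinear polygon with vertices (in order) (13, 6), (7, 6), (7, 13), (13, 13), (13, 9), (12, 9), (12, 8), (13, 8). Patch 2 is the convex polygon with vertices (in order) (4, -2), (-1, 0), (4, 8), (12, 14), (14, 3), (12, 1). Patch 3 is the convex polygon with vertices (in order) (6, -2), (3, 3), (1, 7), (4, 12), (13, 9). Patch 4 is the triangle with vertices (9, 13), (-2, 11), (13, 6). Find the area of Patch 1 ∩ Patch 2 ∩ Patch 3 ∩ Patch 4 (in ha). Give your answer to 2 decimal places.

13.56

The intersection is the polygon with vertices (7.692,10.769), (10.882,9.706), (12.097,7.581), (11.425,6.525), (7,8), (7,10.25).
By the shoelace formula its area is 13.56.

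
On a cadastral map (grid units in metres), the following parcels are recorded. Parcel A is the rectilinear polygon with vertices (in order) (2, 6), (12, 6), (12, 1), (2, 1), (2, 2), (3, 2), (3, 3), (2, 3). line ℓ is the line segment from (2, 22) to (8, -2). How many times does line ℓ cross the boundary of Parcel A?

The segment meets the boundary at (7.25,1), (6,6).

2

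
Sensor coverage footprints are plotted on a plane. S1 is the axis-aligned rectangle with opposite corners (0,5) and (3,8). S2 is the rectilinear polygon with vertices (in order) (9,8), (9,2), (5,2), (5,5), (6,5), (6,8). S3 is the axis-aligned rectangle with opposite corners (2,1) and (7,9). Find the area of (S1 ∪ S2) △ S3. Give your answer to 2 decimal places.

|S1 ∪ S2| = 30.
|(S1 ∪ S2) ∩ S3| = 12.
|(S1 ∪ S2) △ S3| = 30 + 40 − 24 = 46.00.

46.00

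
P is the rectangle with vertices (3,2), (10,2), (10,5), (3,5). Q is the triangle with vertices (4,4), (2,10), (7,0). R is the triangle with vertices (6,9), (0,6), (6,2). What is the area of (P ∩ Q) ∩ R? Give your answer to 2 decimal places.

The region (P ∩ Q) ∩ R is the polygon with vertices (6,2), (5,2.667), (4,4), (3.667,5), (4.5,5).
By the shoelace formula its area is 2.25.

2.25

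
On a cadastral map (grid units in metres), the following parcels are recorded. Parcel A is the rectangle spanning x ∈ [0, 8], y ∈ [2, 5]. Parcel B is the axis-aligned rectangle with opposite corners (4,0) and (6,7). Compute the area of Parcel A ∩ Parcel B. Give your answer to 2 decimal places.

|Parcel A∩Parcel B|: x∈[4,6], y∈[2,5] → 2·3 = 6.

6.00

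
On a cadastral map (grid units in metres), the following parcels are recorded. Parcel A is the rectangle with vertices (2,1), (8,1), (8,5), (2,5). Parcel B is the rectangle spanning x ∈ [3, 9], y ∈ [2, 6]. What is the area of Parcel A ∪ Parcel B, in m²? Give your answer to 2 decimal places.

33.00

By inclusion–exclusion:
Individual areas: |Parcel A| = 24, |Parcel B| = 24.
|Parcel A∩Parcel B|: x∈[3,8], y∈[2,5] → 5·3 = 15.
|Parcel A ∪ Parcel B| = 48 − 15 = 33.00.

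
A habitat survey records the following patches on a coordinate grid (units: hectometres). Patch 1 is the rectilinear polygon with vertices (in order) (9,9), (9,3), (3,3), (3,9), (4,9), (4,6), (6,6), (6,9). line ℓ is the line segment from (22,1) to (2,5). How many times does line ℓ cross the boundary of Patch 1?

The segment meets the boundary at (3,4.8), (9,3.6).

2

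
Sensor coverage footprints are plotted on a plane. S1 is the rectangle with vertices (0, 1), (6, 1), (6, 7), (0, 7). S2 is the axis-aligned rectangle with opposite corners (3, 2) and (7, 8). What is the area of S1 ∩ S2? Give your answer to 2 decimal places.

15.00

|S1∩S2|: x∈[3,6], y∈[2,7] → 3·5 = 15.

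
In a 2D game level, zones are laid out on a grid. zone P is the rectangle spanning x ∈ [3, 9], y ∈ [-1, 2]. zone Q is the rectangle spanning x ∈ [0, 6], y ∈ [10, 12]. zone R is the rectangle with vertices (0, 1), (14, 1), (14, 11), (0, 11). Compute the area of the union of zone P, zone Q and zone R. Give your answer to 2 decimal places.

158.00

By inclusion–exclusion:
Individual areas: |zone P| = 18, |zone Q| = 12, |zone R| = 140.
|zone P∩zone Q| = 0 (no overlap).
|zone P∩zone R|: x∈[3,9], y∈[1,2] → 6·1 = 6.
|zone Q∩zone R|: x∈[0,6], y∈[10,11] → 6·1 = 6.
|zone P∩zone Q∩zone R| = 0.
|zone P ∪ zone Q ∪ zone R| = 170 − 12 + 0 = 158.00.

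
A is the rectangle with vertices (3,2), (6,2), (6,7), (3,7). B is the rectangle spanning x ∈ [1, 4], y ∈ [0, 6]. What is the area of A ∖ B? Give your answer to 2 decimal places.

11.00

|A∩B|: x∈[3,4], y∈[2,6] → 1·4 = 4.
|A| = 15.
|A ∖ B| = |A| − |A∩B| = 15 − 4 = 11.00.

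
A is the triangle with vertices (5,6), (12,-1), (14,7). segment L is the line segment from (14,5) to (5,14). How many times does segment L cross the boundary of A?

The segment meets the boundary at (12.2,6.8), (13.6,5.4).

2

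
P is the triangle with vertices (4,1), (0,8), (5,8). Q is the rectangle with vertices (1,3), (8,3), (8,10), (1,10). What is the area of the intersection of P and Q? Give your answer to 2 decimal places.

The intersection is the polygon with vertices (1,6.25), (1,8), (5,8), (4.286,3), (2.857,3).
By the shoelace formula its area is 15.20.

15.20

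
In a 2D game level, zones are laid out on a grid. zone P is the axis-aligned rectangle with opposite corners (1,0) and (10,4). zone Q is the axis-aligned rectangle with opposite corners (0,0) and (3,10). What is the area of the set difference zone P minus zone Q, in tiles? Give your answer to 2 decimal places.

|zone P∩zone Q|: x∈[1,3], y∈[0,4] → 2·4 = 8.
|zone P| = 36.
|zone P ∖ zone Q| = |zone P| − |zone P∩zone Q| = 36 − 8 = 28.00.

28.00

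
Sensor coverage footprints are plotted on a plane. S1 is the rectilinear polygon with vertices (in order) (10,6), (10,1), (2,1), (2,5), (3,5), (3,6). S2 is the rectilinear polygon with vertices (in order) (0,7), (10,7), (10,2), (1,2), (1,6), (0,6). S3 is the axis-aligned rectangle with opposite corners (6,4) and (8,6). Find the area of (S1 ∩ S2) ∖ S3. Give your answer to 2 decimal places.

27.00

|S1 ∩ S2| = 31.
|(S1 ∩ S2) ∩ S3| = 4.
|(S1 ∩ S2) ∖ S3| = 31 − 4 = 27.00.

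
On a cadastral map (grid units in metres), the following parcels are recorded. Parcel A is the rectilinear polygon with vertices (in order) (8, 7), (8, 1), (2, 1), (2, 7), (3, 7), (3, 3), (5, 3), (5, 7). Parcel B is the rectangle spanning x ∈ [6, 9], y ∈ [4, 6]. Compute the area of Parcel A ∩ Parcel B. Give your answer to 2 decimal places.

The intersection is the polygon with vertices (8,4), (6,4), (6,6), (8,6).
By the shoelace formula its area is 4.00.

4.00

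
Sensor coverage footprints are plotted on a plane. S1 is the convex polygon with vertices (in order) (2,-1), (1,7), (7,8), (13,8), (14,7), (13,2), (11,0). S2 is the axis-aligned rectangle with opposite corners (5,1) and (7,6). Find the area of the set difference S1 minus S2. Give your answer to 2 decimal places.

|S1| = 95.5, |S1∩S2| = 10.
|S1 ∖ S2| = |S1| − |S1∩S2| = 95.5 − 10 = 85.50.

85.50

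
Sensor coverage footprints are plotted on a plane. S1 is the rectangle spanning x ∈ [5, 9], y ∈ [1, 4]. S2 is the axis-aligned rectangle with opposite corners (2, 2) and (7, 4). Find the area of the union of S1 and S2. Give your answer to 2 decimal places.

18.00

By inclusion–exclusion:
Individual areas: |S1| = 12, |S2| = 10.
|S1∩S2|: x∈[5,7], y∈[2,4] → 2·2 = 4.
|S1 ∪ S2| = 22 − 4 = 18.00.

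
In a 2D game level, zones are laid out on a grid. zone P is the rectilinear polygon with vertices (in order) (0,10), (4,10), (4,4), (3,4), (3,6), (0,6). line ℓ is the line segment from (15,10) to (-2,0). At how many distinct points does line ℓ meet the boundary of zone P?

0

The segment lies entirely outside zone P and never meets its boundary.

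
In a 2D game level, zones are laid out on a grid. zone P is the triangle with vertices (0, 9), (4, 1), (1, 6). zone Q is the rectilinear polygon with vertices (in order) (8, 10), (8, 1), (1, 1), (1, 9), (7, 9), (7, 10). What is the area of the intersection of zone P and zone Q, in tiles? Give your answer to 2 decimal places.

1.50

The intersection is the polygon with vertices (4,1), (1,6), (1,7).
By the shoelace formula its area is 1.50.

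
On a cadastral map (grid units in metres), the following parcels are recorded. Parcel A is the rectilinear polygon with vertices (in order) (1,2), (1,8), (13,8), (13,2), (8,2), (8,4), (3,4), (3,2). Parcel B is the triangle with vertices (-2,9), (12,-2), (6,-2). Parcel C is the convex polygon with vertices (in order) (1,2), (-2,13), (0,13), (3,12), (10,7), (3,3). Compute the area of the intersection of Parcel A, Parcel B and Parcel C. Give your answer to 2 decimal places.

5.24

The intersection is the polygon with vertices (4.364,4), (3,4), (3,3), (2.533,2.767), (1,4.875), (1,6.643).
By the shoelace formula its area is 5.24.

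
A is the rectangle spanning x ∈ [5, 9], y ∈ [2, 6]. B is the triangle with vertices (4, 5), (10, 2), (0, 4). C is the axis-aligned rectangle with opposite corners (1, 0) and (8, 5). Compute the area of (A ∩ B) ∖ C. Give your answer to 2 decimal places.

|A ∩ B| = 3.6.
|(A ∩ B) ∩ C| = 3.15.
|(A ∩ B) ∖ C| = 3.6 − 3.15 = 0.45.

0.45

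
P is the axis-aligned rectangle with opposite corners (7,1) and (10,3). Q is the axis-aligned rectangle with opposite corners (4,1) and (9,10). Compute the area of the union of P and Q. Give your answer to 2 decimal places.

47.00

By inclusion–exclusion:
Individual areas: |P| = 6, |Q| = 45.
|P∩Q|: x∈[7,9], y∈[1,3] → 2·2 = 4.
|P ∪ Q| = 51 − 4 = 47.00.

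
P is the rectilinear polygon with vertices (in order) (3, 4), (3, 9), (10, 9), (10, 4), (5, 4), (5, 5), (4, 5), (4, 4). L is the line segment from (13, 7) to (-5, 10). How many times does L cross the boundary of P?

The segment meets the boundary at (3,8.667), (10,7.5).

2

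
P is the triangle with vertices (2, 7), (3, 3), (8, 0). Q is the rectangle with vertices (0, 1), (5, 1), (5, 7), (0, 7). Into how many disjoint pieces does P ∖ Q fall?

1

P ∖ Q is a single connected region.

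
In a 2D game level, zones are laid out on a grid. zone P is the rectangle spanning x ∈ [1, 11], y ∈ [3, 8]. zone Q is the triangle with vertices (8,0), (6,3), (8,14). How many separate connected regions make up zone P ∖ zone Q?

2

zone P ∖ zone Q splits into 2 disjoint pieces (area 15, area 27.2727).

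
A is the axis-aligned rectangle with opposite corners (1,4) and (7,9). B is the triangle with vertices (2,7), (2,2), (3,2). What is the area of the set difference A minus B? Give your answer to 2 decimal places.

|A| = 30, |A∩B| = 0.9.
|A ∖ B| = |A| − |A∩B| = 30 − 0.9 = 29.10.

29.10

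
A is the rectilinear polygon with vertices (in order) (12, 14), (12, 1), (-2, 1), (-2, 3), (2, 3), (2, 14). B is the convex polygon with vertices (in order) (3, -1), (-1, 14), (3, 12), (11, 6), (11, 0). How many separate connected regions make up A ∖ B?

2

A ∖ B splits into 2 disjoint pieces (area 54.75, area 8.4).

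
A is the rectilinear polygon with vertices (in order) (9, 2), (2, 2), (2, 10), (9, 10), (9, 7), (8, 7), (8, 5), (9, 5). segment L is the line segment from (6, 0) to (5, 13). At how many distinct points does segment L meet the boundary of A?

2

The segment meets the boundary at (5.231,10), (5.846,2).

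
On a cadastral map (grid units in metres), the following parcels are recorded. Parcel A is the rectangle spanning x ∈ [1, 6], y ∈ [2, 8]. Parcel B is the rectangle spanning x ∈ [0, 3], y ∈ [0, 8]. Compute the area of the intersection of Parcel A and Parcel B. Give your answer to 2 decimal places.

|Parcel A∩Parcel B|: x∈[1,3], y∈[2,8] → 2·6 = 12.

12.00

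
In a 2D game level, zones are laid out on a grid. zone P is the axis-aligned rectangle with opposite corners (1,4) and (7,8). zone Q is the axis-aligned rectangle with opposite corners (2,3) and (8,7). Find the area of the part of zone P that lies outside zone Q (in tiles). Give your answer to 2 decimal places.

|zone P∩zone Q|: x∈[2,7], y∈[4,7] → 5·3 = 15.
|zone P| = 24.
|zone P ∖ zone Q| = |zone P| − |zone P∩zone Q| = 24 − 15 = 9.00.

9.00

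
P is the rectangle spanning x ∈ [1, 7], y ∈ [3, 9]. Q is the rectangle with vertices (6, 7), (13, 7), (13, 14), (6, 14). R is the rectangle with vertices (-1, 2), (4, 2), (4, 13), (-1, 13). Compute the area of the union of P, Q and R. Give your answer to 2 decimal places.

By inclusion–exclusion:
Individual areas: |P| = 36, |Q| = 49, |R| = 55.
|P∩Q|: x∈[6,7], y∈[7,9] → 1·2 = 2.
|P∩R|: x∈[1,4], y∈[3,9] → 3·6 = 18.
|Q∩R| = 0 (no overlap).
|P∩Q∩R| = 0.
|P ∪ Q ∪ R| = 140 − 20 + 0 = 120.00.

120.00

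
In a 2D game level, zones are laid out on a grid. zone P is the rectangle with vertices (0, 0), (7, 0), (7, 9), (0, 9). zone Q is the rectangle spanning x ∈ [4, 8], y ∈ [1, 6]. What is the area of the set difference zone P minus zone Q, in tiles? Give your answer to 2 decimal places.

|zone P∩zone Q|: x∈[4,7], y∈[1,6] → 3·5 = 15.
|zone P| = 63.
|zone P ∖ zone Q| = |zone P| − |zone P∩zone Q| = 63 − 15 = 48.00.

48.00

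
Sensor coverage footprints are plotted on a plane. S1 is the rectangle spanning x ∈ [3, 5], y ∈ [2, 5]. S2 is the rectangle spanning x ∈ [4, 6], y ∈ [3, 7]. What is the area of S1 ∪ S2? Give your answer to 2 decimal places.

By inclusion–exclusion:
Individual areas: |S1| = 6, |S2| = 8.
|S1∩S2|: x∈[4,5], y∈[3,5] → 1·2 = 2.
|S1 ∪ S2| = 14 − 2 = 12.00.

12.00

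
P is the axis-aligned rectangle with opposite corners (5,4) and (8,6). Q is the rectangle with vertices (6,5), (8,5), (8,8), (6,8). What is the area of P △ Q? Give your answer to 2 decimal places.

8.00

|P∩Q|: x∈[6,8], y∈[5,6] → 2·1 = 2.
|P △ Q| = |P| + |Q| − 2·|P∩Q| = 6 + 6 − 4 = 8.00.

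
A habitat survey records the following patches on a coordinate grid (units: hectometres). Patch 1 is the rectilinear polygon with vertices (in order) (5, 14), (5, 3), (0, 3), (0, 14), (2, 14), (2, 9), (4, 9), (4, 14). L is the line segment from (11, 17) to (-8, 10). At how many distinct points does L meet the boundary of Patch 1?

The segment meets the boundary at (0,12.947), (2,13.684).

2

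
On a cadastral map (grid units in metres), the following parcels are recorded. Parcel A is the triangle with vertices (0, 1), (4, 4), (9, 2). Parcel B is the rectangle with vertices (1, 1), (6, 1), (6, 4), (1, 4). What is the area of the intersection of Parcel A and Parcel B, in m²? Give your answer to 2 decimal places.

8.88

The intersection is the polygon with vertices (4,4), (6,3.2), (6,1.667), (1,1.111), (1,1.75).
By the shoelace formula its area is 8.88.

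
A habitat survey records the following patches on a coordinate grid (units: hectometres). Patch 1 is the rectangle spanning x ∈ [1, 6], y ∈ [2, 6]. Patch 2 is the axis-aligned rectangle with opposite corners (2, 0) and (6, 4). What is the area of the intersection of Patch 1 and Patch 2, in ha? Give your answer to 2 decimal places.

8.00

|Patch 1∩Patch 2|: x∈[2,6], y∈[2,4] → 4·2 = 8.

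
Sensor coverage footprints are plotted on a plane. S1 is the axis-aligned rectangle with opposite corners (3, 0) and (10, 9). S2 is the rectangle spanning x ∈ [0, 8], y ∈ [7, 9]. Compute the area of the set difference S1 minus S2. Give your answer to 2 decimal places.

53.00

|S1∩S2|: x∈[3,8], y∈[7,9] → 5·2 = 10.
|S1| = 63.
|S1 ∖ S2| = |S1| − |S1∩S2| = 63 − 10 = 53.00.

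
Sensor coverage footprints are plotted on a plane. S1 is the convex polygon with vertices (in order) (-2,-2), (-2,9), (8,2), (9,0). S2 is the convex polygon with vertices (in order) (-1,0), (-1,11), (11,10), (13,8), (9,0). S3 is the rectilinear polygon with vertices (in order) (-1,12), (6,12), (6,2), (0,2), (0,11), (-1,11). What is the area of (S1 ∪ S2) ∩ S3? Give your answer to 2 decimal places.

52.00

|S1 ∪ S2| = 147.65.
|(S1 ∪ S2) ∩ S3| = 52.00.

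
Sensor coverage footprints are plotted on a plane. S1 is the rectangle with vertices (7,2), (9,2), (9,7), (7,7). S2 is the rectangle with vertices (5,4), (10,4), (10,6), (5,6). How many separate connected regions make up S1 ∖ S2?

2

S1 ∖ S2 splits into 2 disjoint pieces (area 4, area 2).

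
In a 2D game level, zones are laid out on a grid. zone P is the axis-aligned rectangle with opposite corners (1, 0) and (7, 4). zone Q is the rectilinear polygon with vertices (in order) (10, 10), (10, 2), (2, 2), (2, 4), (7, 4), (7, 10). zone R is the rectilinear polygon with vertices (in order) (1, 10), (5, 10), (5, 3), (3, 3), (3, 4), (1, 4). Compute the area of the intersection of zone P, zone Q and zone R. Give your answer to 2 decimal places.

2.00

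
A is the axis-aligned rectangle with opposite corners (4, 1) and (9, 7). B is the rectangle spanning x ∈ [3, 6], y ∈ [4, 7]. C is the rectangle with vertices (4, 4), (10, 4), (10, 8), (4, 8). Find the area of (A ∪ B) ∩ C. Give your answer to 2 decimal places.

15.00

The region (A ∪ B) ∩ C is the polygon with vertices (9,4), (4,4), (4,7), (6,7), (9,7).
By the shoelace formula its area is 15.00.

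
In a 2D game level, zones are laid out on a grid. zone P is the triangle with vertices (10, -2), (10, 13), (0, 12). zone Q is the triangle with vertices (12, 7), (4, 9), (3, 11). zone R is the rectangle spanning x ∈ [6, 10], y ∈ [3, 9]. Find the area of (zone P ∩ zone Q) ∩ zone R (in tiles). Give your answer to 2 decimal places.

2.61

The region (zone P ∩ zone Q) ∩ zone R is the polygon with vertices (6,8.5), (6,9), (7.5,9), (10,7.889), (10,7.5).
By the shoelace formula its area is 2.61.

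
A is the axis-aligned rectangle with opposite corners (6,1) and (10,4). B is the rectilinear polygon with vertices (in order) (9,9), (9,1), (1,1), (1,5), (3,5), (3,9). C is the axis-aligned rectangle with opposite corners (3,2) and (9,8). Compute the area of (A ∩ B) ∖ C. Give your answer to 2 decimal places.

|A ∩ B| = 9.
|(A ∩ B) ∩ C| = 6.
|(A ∩ B) ∖ C| = 9 − 6 = 3.00.

3.00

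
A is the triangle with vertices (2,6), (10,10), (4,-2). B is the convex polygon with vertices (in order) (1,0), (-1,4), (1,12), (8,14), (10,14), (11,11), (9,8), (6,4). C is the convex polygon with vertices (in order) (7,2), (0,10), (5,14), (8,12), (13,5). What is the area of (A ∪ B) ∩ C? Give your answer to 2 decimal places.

The region (A ∪ B) ∩ C is the polygon with vertices (0.625,10.5), (3.333,12.667), (5.9,13.4), (8,12), (9.897,9.345), (9,8), (6.364,2.727), (0.389,9.556).
By the shoelace formula its area is 55.49.

55.49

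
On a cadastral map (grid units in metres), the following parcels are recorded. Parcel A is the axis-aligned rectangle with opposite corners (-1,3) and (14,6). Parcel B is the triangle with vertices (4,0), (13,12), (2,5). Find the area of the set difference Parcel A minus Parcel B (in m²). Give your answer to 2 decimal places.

30.46

|Parcel A| = 45, |Parcel A∩Parcel B| = 14.5393.
|Parcel A ∖ Parcel B| = |Parcel A| − |Parcel A∩Parcel B| = 45 − 14.5393 = 30.46.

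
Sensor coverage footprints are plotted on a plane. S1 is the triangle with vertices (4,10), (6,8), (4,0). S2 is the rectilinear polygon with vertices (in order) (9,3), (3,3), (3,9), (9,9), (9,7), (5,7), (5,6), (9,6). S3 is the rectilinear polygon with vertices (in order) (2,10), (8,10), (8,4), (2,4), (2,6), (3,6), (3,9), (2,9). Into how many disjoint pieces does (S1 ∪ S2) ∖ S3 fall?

2

(S1 ∪ S2) ∖ S3 splits into 2 disjoint pieces (area 2, area 9.125).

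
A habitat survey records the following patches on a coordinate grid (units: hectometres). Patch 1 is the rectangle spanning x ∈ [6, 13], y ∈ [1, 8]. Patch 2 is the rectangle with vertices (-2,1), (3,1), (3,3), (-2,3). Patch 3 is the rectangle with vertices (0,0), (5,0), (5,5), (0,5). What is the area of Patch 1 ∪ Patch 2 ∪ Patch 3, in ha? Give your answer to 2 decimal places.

78.00

By inclusion–exclusion:
Individual areas: |Patch 1| = 49, |Patch 2| = 10, |Patch 3| = 25.
|Patch 1∩Patch 2| = 0 (no overlap).
|Patch 1∩Patch 3| = 0 (no overlap).
|Patch 2∩Patch 3|: x∈[0,3], y∈[1,3] → 3·2 = 6.
|Patch 1∩Patch 2∩Patch 3| = 0.
|Patch 1 ∪ Patch 2 ∪ Patch 3| = 84 − 6 + 0 = 78.00.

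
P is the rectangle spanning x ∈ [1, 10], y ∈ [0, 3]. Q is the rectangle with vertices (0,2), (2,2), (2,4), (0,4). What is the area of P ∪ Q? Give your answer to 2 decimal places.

30.00

By inclusion–exclusion:
Individual areas: |P| = 27, |Q| = 4.
|P∩Q|: x∈[1,2], y∈[2,3] → 1·1 = 1.
|P ∪ Q| = 31 − 1 = 30.00.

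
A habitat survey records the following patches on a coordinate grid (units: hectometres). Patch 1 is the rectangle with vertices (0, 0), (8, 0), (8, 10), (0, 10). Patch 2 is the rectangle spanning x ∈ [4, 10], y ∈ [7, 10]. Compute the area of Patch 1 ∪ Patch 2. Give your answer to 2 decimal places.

By inclusion–exclusion:
Individual areas: |Patch 1| = 80, |Patch 2| = 18.
|Patch 1∩Patch 2|: x∈[4,8], y∈[7,10] → 4·3 = 12.
|Patch 1 ∪ Patch 2| = 98 − 12 = 86.00.

86.00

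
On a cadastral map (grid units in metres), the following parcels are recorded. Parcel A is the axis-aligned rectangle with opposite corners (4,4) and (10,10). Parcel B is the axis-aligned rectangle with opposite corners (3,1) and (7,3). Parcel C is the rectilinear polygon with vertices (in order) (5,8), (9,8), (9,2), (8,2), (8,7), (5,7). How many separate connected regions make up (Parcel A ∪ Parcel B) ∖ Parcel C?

2

(Parcel A ∪ Parcel B) ∖ Parcel C splits into 2 disjoint pieces (area 29, area 8).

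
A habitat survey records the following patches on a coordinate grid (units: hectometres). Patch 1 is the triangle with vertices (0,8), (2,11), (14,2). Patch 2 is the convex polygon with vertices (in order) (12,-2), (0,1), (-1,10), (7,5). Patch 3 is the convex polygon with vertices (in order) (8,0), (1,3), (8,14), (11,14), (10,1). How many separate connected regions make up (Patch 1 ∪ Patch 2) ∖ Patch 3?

(Patch 1 ∪ Patch 2) ∖ Patch 3 splits into 2 disjoint pieces (area 45.0372, area 2.2639).

2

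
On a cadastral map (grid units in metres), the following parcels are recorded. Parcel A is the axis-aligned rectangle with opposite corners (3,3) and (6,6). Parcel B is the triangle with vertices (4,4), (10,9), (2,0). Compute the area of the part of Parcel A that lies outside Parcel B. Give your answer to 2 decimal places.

6.08

|Parcel A| = 9, |Parcel A∩Parcel B| = 2.9167.
|Parcel A ∖ Parcel B| = |Parcel A| − |Parcel A∩Parcel B| = 9 − 2.9167 = 6.08.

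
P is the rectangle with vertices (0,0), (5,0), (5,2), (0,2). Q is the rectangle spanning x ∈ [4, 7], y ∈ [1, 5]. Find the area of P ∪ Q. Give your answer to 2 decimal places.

21.00

By inclusion–exclusion:
Individual areas: |P| = 10, |Q| = 12.
|P∩Q|: x∈[4,5], y∈[1,2] → 1·1 = 1.
|P ∪ Q| = 22 − 1 = 21.00.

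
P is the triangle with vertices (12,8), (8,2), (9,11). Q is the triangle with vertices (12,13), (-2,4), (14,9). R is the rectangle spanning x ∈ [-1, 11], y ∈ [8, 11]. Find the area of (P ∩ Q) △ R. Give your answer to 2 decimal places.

|P ∩ Q| = 5.5653.
|(P ∩ Q) ∩ R| = 4.4938.
|(P ∩ Q) △ R| = 5.5653 + 36 − 8.9875 = 32.58.

32.58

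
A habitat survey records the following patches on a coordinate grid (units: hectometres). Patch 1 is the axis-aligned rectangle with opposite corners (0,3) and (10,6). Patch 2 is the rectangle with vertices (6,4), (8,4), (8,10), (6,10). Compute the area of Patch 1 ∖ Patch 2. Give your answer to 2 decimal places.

|Patch 1∩Patch 2|: x∈[6,8], y∈[4,6] → 2·2 = 4.
|Patch 1| = 30.
|Patch 1 ∖ Patch 2| = |Patch 1| − |Patch 1∩Patch 2| = 30 − 4 = 26.00.

26.00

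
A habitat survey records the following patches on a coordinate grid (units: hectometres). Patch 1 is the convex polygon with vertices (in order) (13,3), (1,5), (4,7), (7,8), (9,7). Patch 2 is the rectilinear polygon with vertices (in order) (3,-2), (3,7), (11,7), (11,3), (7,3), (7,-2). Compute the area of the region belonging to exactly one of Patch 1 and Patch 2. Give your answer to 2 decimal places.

|Patch 1| = 27.5, |Patch 2| = 52, |Patch 1∩Patch 2| = 21.6667.
|Patch 1 △ Patch 2| = |Patch 1| + |Patch 2| − 2·|Patch 1∩Patch 2| = 27.5 + 52 − 43.3333 = 36.17.

36.17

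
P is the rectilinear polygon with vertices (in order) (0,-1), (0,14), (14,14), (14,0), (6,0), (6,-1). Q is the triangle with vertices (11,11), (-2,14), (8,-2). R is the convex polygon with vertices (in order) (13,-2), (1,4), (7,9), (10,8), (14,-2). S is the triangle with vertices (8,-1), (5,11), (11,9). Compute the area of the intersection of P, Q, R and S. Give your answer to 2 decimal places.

22.57

The intersection is the polygon with vertices (7.571,0.714), (5.759,7.965), (7,9), (10,8), (10.195,7.512), (9,2.333), (8.391,0.304).
By the shoelace formula its area is 22.57.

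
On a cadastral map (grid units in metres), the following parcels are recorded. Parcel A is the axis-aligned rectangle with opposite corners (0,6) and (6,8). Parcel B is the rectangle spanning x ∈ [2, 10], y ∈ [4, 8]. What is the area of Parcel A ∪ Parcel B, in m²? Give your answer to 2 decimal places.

36.00

By inclusion–exclusion:
Individual areas: |Parcel A| = 12, |Parcel B| = 32.
|Parcel A∩Parcel B|: x∈[2,6], y∈[6,8] → 4·2 = 8.
|Parcel A ∪ Parcel B| = 44 − 8 = 36.00.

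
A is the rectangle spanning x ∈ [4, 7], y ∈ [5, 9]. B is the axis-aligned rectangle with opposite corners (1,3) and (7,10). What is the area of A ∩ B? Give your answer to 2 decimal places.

12.00

|A∩B|: x∈[4,7], y∈[5,9] → 3·4 = 12.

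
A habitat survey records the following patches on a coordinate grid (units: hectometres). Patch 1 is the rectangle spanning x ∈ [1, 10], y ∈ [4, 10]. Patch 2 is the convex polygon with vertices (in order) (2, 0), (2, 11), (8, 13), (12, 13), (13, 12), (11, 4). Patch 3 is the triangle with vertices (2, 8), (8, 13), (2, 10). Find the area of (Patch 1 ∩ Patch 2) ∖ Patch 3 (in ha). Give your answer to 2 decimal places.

45.60

|Patch 1 ∩ Patch 2| = 48.
|(Patch 1 ∩ Patch 2) ∩ Patch 3| = 2.4.
|(Patch 1 ∩ Patch 2) ∖ Patch 3| = 48 − 2.4 = 45.60.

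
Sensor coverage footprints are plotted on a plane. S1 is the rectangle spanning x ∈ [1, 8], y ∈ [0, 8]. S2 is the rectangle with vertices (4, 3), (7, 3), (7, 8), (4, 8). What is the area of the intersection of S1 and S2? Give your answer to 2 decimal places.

15.00

|S1∩S2|: x∈[4,7], y∈[3,8] → 3·5 = 15.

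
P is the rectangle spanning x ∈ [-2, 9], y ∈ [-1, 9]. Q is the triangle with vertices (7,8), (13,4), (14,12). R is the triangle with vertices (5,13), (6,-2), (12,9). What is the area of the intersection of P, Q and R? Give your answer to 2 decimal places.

The intersection is the polygon with vertices (9,6.667), (7,8), (8.75,9), (9,9).
By the shoelace formula its area is 2.46.

2.46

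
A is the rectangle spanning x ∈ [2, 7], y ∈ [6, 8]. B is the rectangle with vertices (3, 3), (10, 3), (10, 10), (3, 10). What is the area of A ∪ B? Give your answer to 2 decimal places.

51.00

By inclusion–exclusion:
Individual areas: |A| = 10, |B| = 49.
|A∩B|: x∈[3,7], y∈[6,8] → 4·2 = 8.
|A ∪ B| = 59 − 8 = 51.00.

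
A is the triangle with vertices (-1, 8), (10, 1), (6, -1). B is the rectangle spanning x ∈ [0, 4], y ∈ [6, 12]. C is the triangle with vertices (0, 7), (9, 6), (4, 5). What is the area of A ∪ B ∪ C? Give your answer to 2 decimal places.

52.60

By inclusion–exclusion:
Individual areas: |A| = 25, |B| = 24, |C| = 7.
|A∩B| = 1.2626.
|A∩C| = 0.359.
|B∩C| = 2.1111.
|A∩B∩C| = 0.3352.
|A ∪ B ∪ C| = 56 − 3.7327 + 0.3352 = 52.60.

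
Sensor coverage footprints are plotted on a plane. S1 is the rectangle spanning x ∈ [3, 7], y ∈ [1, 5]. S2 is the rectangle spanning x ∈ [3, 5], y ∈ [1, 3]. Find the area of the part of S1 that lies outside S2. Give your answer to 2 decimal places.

|S1∩S2|: x∈[3,5], y∈[1,3] → 2·2 = 4.
|S1| = 16.
|S1 ∖ S2| = |S1| − |S1∩S2| = 16 − 4 = 12.00.

12.00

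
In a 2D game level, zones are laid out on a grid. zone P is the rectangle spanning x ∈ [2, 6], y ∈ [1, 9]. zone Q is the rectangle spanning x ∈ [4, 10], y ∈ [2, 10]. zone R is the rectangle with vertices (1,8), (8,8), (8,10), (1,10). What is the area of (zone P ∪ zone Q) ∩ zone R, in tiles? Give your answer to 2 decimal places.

10.00

The region (zone P ∪ zone Q) ∩ zone R is the polygon with vertices (2,9), (4,9), (4,10), (8,10), (8,8), (2,8).
By the shoelace formula its area is 10.00.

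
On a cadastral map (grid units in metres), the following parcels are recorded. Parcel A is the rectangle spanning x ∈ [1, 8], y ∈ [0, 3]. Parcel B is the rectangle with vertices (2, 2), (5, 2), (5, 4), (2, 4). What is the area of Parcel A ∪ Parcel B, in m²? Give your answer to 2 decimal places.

24.00

By inclusion–exclusion:
Individual areas: |Parcel A| = 21, |Parcel B| = 6.
|Parcel A∩Parcel B|: x∈[2,5], y∈[2,3] → 3·1 = 3.
|Parcel A ∪ Parcel B| = 27 − 3 = 24.00.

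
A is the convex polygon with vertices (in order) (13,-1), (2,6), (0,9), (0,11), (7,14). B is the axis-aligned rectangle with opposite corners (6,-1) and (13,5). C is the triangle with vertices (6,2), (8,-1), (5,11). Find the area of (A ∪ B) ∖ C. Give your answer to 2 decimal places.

99.42

|A ∪ B| = 106.7909.
|(A ∪ B) ∩ C| = 7.3735.
|(A ∪ B) ∖ C| = 106.7909 − 7.3735 = 99.42.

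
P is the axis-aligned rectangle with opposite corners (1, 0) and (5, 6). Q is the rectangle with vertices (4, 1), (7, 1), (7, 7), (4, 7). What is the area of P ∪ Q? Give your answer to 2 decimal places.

By inclusion–exclusion:
Individual areas: |P| = 24, |Q| = 18.
|P∩Q|: x∈[4,5], y∈[1,6] → 1·5 = 5.
|P ∪ Q| = 42 − 5 = 37.00.

37.00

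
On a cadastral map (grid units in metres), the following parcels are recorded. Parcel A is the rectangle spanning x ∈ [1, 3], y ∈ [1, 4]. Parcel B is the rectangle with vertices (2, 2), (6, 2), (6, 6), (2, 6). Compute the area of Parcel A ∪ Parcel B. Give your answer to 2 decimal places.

20.00

By inclusion–exclusion:
Individual areas: |Parcel A| = 6, |Parcel B| = 16.
|Parcel A∩Parcel B|: x∈[2,3], y∈[2,4] → 1·2 = 2.
|Parcel A ∪ Parcel B| = 22 − 2 = 20.00.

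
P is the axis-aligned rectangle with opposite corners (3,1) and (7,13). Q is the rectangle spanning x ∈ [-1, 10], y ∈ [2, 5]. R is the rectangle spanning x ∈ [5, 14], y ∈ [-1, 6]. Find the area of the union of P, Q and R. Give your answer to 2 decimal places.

113.00

By inclusion–exclusion:
Individual areas: |P| = 48, |Q| = 33, |R| = 63.
|P∩Q|: x∈[3,7], y∈[2,5] → 4·3 = 12.
|P∩R|: x∈[5,7], y∈[1,6] → 2·5 = 10.
|Q∩R|: x∈[5,10], y∈[2,5] → 5·3 = 15.
|P∩Q∩R| = 6.
|P ∪ Q ∪ R| = 144 − 37 + 6 = 113.00.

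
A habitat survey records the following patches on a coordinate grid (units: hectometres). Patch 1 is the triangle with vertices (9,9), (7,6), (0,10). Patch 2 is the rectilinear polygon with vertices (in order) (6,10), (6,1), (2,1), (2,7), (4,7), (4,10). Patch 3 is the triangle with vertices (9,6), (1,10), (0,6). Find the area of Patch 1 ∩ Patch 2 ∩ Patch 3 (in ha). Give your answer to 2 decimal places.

The intersection is the polygon with vertices (4,8.5), (6,7.5), (6,6.571), (4,7.714).
By the shoelace formula its area is 1.71.

1.71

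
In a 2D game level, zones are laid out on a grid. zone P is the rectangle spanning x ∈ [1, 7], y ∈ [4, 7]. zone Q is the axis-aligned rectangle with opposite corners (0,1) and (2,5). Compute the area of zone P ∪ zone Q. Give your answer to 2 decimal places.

25.00

By inclusion–exclusion:
Individual areas: |zone P| = 18, |zone Q| = 8.
|zone P∩zone Q|: x∈[1,2], y∈[4,5] → 1·1 = 1.
|zone P ∪ zone Q| = 26 − 1 = 25.00.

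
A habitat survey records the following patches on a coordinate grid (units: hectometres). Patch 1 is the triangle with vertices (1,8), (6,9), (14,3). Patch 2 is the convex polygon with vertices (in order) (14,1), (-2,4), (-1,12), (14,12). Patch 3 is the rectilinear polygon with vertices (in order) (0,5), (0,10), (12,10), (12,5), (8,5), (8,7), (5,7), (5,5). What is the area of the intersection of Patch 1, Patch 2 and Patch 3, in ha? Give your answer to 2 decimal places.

13.12

The intersection is the polygon with vertices (11.333,5), (8.8,5), (8,5.308), (8,7), (5,7), (5,6.462), (1,8), (6,9).
By the shoelace formula its area is 13.12.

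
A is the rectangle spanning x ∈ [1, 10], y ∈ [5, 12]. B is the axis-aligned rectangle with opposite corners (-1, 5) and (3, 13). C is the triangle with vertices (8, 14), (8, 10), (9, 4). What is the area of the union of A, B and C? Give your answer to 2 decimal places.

81.23

By inclusion–exclusion:
Individual areas: |A| = 63, |B| = 32, |C| = 2.
|A∩B|: x∈[1,3], y∈[5,12] → 2·7 = 14.
|A∩C| = 1.7667.
|B∩C| = 0.
|A∩B∩C| = 0.
|A ∪ B ∪ C| = 97 − 15.7667 + 0 = 81.23.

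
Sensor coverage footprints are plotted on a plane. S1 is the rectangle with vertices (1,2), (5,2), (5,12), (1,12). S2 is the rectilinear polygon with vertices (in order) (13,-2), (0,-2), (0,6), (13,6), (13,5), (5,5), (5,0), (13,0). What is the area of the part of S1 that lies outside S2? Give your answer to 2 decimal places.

24.00

|S1| = 40, |S1∩S2| = 16.
|S1 ∖ S2| = |S1| − |S1∩S2| = 40 − 16 = 24.00.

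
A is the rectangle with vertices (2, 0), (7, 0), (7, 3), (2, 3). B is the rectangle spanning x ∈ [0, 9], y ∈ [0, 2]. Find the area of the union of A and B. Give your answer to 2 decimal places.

23.00

By inclusion–exclusion:
Individual areas: |A| = 15, |B| = 18.
|A∩B|: x∈[2,7], y∈[0,2] → 5·2 = 10.
|A ∪ B| = 33 − 10 = 23.00.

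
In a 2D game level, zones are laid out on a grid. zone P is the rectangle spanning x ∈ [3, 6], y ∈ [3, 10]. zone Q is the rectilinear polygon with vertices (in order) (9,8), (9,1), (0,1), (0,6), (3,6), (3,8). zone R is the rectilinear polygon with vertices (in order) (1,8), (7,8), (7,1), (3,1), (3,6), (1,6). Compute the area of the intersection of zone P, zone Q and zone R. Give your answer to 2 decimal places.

15.00

The intersection is the polygon with vertices (3,3), (3,6), (3,8), (6,8), (6,3).
By the shoelace formula its area is 15.00.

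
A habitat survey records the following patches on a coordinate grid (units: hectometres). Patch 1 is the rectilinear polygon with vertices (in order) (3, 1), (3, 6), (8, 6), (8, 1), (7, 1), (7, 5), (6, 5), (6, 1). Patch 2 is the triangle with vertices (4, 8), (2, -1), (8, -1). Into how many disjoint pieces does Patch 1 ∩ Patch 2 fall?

2

Patch 1 ∩ Patch 2 splits into 2 disjoint pieces (area 12.9167, area 0.0139).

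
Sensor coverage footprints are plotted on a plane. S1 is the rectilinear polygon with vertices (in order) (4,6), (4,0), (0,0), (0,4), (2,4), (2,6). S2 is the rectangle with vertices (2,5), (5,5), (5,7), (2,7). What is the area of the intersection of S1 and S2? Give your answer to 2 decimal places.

The intersection is the polygon with vertices (4,5), (2,5), (2,6), (4,6).
By the shoelace formula its area is 2.00.

2.00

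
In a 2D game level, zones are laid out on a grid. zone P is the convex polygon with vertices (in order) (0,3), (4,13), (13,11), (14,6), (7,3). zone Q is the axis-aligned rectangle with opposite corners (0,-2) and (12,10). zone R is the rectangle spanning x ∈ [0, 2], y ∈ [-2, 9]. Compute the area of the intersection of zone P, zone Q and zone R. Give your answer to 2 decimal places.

The intersection is the polygon with vertices (0,3), (2,8), (2,3).
By the shoelace formula its area is 5.00.

5.00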